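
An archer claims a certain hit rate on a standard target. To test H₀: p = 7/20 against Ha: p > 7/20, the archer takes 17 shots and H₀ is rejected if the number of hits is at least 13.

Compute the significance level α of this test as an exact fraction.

α = P(reject H₀ | H₀ true) = P(S ≥ 13 | p = 7/20), with S ~ Binomial(17, 7/20).
Summing C(17,j)(7/20)^j(13/20)^{17−j} for j = 13,…,17 gives 192899528156639731/327680000000000000000.

192899528156639731/327680000000000000000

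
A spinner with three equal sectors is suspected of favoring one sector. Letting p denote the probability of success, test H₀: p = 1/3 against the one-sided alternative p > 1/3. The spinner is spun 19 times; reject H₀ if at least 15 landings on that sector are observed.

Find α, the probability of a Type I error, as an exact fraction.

Under H₀, S ~ Binomial(19, 1/3), and α = P(S ≥ 15).
P(S ≥ 15) = Σ_{j=15}^{19} C(19,j)·(1/3)^j·(2/3)^{19-j} = 23497/387420489.

23497/387420489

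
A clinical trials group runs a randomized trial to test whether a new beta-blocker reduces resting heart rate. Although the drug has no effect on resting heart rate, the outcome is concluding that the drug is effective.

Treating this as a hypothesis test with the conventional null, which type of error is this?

Type I error

The null hypothesis here is that the drug has no effect on resting heart rate.
'Concluding that the drug is effective' corresponds to rejecting H₀.
H₀ was rejected but H₀ is true — a Type I error (false positive).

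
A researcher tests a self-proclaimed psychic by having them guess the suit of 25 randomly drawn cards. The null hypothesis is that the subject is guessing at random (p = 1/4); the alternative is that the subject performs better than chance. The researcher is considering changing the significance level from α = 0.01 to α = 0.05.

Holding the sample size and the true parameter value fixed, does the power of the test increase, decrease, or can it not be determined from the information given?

It increases.

Relaxing α lowers the evidence threshold; under Ha, outcomes that previously fell short now trigger rejection.
Since power = 1 − β and β decreases, power increases.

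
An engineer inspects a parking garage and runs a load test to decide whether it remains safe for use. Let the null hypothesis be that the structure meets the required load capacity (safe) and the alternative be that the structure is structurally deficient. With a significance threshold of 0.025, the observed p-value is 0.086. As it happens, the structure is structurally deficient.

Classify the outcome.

Type II error

Since p = 0.086 ≥ α = 0.025, H₀ is not rejected.
H₀ is false (actually the structure is structurally deficient).
Failing to reject a false H₀ is a Type II error.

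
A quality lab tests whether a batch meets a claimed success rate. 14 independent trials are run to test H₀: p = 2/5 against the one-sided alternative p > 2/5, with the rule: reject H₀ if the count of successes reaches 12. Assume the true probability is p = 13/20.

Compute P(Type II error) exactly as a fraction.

Under the alternative p = 13/20, K ~ Binomial(14, 13/20); β is the probability the test does not reject, P(K < 12).
Summing C(14,j)·(13/20)^j·(7/20)^{14-j} for j = 0..11 gives 750447350803558569/819200000000000000.

750447350803558569/819200000000000000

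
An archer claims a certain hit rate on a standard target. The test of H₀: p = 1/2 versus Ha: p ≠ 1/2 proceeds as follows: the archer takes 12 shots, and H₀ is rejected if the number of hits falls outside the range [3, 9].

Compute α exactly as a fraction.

Under H₀, X ~ Binomial(12, 1/2); α is the probability of landing in either tail, P(X ≤ 2) + P(X ≥ 10).
By symmetry, α = 2·P(X ≤ 2) = 2·(1 + 12 + 66)/4096 = 158/4096 = 79/2048.

79/2048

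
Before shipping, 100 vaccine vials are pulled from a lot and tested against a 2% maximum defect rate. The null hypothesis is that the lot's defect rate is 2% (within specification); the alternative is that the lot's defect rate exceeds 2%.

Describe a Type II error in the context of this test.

A Type II error would mean concluding that the lot's defect rate is 2% (within specification) (or at least failing to establish that the lot's defect rate exceeds 2%) when in fact the lot's defect rate exceeds 2%.

A Type II error is failing to reject H₀ when H₀ is false.
Here that means accepting the lot and shipping it when actually the lot's defect rate exceeds 2%.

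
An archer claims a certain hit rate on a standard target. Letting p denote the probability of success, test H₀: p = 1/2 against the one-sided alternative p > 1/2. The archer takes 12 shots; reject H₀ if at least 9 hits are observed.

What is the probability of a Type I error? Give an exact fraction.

The Type I error probability is α = P(S ≥ 9) computed under H₀, where S ~ Binomial(12, 1/2).
P(S ≥ 9) = [C(12,9) + C(12,10) + C(12,11) + C(12,12)] / 2^12 = (220 + 66 + 12 + 1) / 4096 = 299/4096.

299/4096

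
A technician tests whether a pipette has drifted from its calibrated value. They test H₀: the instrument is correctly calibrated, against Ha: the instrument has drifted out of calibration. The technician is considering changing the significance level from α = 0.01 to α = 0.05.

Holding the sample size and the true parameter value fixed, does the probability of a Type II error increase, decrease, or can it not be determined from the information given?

It decreases.

A larger α widens the rejection region, so when the alternative is true more outcomes lead to rejection — failing to reject becomes less likely.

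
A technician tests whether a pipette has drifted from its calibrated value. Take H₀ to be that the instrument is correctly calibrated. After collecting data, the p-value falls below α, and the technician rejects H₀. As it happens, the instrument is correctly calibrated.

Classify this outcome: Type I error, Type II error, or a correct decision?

H₀ was rejected, but H₀ is actually true.
Rejecting a true null hypothesis is a Type I error (false positive).

Type I error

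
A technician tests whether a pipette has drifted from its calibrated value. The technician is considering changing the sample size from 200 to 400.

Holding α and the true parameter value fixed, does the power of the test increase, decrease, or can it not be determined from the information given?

It increases.

Increasing n separates the H₀ and Ha sampling distributions, so under Ha fewer outcomes land in the acceptance region.
Since power = 1 − β and β decreases, power increases.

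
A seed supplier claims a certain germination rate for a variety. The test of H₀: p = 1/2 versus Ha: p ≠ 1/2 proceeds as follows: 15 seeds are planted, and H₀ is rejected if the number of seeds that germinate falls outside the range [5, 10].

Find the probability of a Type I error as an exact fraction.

1941/16384

Under H₀, Y ~ Binomial(15, 1/2); α is the probability of landing in either tail, P(Y ≤ 4) + P(Y ≥ 11).
By symmetry, α = 2·P(Y ≤ 4) = 2·(1 + 15 + 105 + 455 + 1365)/32768 = 3882/32768 = 1941/16384.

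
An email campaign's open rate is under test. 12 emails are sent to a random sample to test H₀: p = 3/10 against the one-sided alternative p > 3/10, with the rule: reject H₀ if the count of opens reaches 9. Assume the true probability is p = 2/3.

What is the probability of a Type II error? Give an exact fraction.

107515/177147

β = P(fail to reject H₀ | Ha true) = P(Y ≤ 8 | p = 2/3), Y ~ Binomial(12, 2/3).
Equivalently, β = 1 − P(Y ≥ 9) = 107515/177147.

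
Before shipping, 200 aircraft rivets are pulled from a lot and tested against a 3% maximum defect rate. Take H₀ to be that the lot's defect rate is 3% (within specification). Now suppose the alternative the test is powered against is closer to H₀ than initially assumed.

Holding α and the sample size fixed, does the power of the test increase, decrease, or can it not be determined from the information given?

A smaller departure from H₀ means the test statistic under Ha is distributed closer to where it would be under H₀; rejection becomes less likely.
Since power = 1 − β and β increases, power decreases.

It decreases.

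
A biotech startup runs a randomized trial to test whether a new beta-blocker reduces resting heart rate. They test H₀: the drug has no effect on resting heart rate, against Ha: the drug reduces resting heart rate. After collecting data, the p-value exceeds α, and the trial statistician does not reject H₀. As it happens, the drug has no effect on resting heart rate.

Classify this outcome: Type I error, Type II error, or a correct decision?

No error — this is a correct decision.

The test retained a true H₀ — the decision matches the true state.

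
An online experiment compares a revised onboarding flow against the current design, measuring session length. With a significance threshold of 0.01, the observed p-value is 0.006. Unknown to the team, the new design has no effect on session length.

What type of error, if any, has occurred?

Type I error

The conventional null hypothesis is that the new design has no effect on session length.
Since p = 0.006 < α = 0.01, H₀ is rejected.
H₀ is true (actually the new design has no effect on session length).
Rejecting a true H₀ is a Type I error.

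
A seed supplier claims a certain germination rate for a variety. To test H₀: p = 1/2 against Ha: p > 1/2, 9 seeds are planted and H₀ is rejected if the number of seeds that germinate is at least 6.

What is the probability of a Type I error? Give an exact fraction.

The Type I error probability is α = P(S ≥ 6) computed under H₀, where S ~ Binomial(9, 1/2).
Summing the upper tail: (84 + 36 + 9 + 1) / 2^9 = 130/512 = 65/256.

65/256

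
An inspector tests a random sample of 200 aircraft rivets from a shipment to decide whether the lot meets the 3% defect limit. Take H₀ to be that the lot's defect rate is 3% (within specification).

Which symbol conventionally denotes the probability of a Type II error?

β

P(Type II error) = P(fail to reject H₀ | H₀ false) = β.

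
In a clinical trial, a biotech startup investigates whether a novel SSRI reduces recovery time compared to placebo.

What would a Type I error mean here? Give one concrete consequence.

With the conventional null hypothesis that the drug has no effect on recovery time:
A Type I error is rejecting H₀ when H₀ is true.
Here that means concluding that the drug is effective when actually the drug has no effect on recovery time.

A Type I error would mean concluding that the drug reduces recovery time when in fact the drug has no effect on recovery time. Consequence: patients are switched from working treatments to one that does nothing.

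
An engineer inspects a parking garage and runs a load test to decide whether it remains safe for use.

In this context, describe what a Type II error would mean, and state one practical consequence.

A Type II error would mean concluding that the structure meets the required load capacity (safe) (or at least failing to establish that the structure is structurally deficient) when in fact the structure is structurally deficient. Consequence: a deficient structure remains in service and may fail under load.

With the conventional null hypothesis that the structure meets the required load capacity (safe):
A Type II error is failing to reject H₀ when H₀ is false.
Here that means keeping the structure open when actually the structure is structurally deficient.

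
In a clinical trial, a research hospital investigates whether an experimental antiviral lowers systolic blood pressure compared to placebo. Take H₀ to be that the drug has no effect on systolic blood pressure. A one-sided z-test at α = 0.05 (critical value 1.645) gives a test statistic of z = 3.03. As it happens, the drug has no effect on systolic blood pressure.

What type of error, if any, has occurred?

Since z = 3.03 > z* = 1.645, H₀ is rejected.
H₀ is true (actually the drug has no effect on systolic blood pressure).
Rejecting a true H₀ is a Type I error.

Type I error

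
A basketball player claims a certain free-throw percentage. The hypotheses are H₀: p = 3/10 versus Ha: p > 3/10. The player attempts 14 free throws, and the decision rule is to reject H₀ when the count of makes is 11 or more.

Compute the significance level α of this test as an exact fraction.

Under H₀, Y ~ Binomial(14, 3/10), and α = P(Y ≥ 11).
P(Y ≥ 11) = Σ_{j=11}^{14} C(14,j)·(3/10)^j·(7/10)^{14-j} = 12323939643/50000000000000.

12323939643/50000000000000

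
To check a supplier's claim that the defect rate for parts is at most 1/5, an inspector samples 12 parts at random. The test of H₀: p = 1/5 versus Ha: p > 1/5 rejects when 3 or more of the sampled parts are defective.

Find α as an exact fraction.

The significance level is the probability, assuming p = 1/5, of seeing 3 or more defectives in 12 draws.
Via the complement, α = 1 − Σ_{j=0}^{2} C(12,j)(1/5)^j(4/5)^{12-j} = 21565149/48828125.

21565149/48828125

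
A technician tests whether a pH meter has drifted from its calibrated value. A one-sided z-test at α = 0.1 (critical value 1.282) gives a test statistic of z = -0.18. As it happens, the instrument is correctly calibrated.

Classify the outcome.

The conventional null hypothesis is that the instrument is correctly calibrated.
Since z = -0.18 ≤ z* = 1.282, H₀ is not rejected.
H₀ is true (actually the instrument is correctly calibrated).
The decision matches the true state — no error.

No error (correct decision).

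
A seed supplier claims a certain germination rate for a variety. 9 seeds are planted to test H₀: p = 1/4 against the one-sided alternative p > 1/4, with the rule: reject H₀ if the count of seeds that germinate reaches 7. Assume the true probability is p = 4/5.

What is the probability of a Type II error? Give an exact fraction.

Under the alternative p = 4/5, S ~ Binomial(9, 4/5); β is the probability the test does not reject, P(S < 7).
Adding the binomial probabilities P(S=0)+…+P(S=6) at p = 4/5 gives 511333/1953125.

511333/1953125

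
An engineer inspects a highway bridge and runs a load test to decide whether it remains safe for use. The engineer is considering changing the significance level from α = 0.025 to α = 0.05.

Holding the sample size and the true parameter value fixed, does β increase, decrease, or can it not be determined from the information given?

With a larger α the critical value moves toward the center, so more of the Ha sampling distribution lies in the rejection region.

It decreases.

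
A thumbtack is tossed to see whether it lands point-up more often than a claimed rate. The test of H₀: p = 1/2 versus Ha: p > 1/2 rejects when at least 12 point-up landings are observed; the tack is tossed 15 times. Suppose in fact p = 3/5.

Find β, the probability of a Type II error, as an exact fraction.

27755679248/30517578125

A Type II error is failing to reject when Ha holds: with p = 3/5, β = P(S ≤ 11).
Summing C(15,j)·(3/5)^j·(2/5)^{15-j} for j = 0..11 gives 27755679248/30517578125.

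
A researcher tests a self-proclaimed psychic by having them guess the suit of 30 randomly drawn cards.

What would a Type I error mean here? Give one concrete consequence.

A Type I error would mean concluding that the subject performs better than chance when in fact the subject is guessing at random (p = 1/4). Consequence: a lucky guesser is credited with psychic ability.

With the conventional null hypothesis that the subject is guessing at random (p = 1/4):
A Type I error is rejecting H₀ when H₀ is true.
Here that means concluding the subject has some ability beyond chance when actually the subject is guessing at random (p = 1/4).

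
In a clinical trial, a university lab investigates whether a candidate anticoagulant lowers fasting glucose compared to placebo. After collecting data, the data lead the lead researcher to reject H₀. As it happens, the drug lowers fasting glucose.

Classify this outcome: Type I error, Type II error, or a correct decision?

The conventional null hypothesis here is that the drug has no effect on fasting glucose.
The test rejected a false H₀ — the decision matches the true state.

No error (correct decision).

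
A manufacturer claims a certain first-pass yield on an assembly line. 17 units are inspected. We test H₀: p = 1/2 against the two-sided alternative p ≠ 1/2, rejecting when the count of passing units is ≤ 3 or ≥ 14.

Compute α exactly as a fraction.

417/32768

Under H₀, Y ~ Binomial(17, 1/2); α is the probability of landing in either tail, P(Y ≤ 3) + P(Y ≥ 14).
Each tail has probability (1 + 17 + 136 + 680)/131072; doubling gives α = 1668/131072 = 417/32768.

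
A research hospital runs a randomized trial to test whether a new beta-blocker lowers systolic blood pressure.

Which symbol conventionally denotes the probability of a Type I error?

α

P(Type I error) = P(reject H₀ | H₀ true) = α, the significance level.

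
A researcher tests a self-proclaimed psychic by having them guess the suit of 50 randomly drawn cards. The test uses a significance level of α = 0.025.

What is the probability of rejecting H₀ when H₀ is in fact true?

The significance level α is, by definition, the probability of a Type I error — P(reject H₀ | H₀ true).

0.025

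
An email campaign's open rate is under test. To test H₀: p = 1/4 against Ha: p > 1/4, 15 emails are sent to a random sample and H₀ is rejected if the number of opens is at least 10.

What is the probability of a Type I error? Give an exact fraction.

Under H₀, X ~ Binomial(15, 1/4), and α = P(X ≥ 10).
P(X ≥ 10) = Σ_{j=10}^{15} C(15,j)·(1/4)^j·(3/4)^{15-j} = 426785/536870912.

426785/536870912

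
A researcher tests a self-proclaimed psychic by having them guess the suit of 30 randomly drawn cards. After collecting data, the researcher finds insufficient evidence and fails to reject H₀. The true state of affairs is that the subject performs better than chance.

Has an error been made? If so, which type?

The conventional null hypothesis here is that the subject is guessing at random (p = 1/4).
H₀ was not rejected, but H₀ is actually false.
Failing to reject a false null hypothesis is a Type II error (false negative).

Type II error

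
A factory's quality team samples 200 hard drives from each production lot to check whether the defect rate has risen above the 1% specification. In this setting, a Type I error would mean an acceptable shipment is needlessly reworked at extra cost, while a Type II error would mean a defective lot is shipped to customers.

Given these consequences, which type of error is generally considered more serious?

Type II error

The Type II consequence (a defective lot is shipped to customers) is more severe than the Type I consequence (an acceptable shipment is needlessly reworked at extra cost).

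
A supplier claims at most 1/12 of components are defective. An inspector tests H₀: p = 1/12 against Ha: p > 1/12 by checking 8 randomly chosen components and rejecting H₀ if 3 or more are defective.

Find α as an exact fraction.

3373913/143327232

α = P(reject H₀ | H₀ true) = P(S ≥ 3 | p = 1/12), S ~ Binomial(8, 1/12).
Computing the lower-tail complement: 1 − 139953319/143327232 = 3373913/143327232.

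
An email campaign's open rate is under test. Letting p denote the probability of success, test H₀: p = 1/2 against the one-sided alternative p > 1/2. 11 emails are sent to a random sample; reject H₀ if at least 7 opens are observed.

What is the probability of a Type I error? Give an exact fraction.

Under H₀, Y ~ Binomial(11, 1/2), and α = P(Y ≥ 7).
That's C(11,7) + C(11,8) + C(11,9) + C(11,10) + C(11,11) over 2^11, i.e. (330 + 165 + 55 + 11 + 1)/2048 = 562/2048 = 281/1024.

281/1024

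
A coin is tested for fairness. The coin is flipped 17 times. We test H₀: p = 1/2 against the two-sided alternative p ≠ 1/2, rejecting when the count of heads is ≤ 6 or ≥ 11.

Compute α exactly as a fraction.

The significance level is the null-hypothesis probability of the rejection region {≤6} ∪ {≥11}.
The two tails are symmetric, so α = 2·(1 + 17 + 136 + 680 + 2380 + 6188 + 12376)/2^17 = 43556/131072 = 10889/32768.

10889/32768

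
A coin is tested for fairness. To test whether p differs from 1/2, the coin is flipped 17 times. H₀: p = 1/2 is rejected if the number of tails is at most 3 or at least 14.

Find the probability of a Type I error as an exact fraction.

417/32768

The significance level is the null-hypothesis probability of the rejection region {≤3} ∪ {≥14}.
The two tails are symmetric, so α = 2·(1 + 17 + 136 + 680)/2^17 = 1668/131072 = 417/32768.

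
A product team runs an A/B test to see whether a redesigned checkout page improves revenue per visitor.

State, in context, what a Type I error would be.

With the conventional null hypothesis that the new design has no effect on revenue per visitor:
A Type I error is rejecting H₀ when H₀ is true.
Here that means shipping the new feature to all users when actually the new design has no effect on revenue per visitor.

A Type I error would mean concluding that the new design increases revenue per visitor when in fact the new design has no effect on revenue per visitor.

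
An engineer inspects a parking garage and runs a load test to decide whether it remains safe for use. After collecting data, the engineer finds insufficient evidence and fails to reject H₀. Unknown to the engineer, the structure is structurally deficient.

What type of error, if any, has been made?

Type II error

The conventional null hypothesis here is that the structure meets the required load capacity (safe).
H₀ was not rejected, but H₀ is actually false.
Failing to reject a false null hypothesis is a Type II error (false negative).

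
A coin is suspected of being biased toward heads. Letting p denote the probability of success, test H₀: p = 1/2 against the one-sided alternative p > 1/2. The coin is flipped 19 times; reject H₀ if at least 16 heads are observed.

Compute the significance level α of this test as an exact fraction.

145/65536

Under H₀, X ~ Binomial(19, 1/2), and α = P(X ≥ 16).
P(X ≥ 16) = [C(19,16) + C(19,17) + C(19,18) + C(19,19)] / 2^19 = (969 + 171 + 19 + 1) / 524288 = 1160/524288 = 145/65536.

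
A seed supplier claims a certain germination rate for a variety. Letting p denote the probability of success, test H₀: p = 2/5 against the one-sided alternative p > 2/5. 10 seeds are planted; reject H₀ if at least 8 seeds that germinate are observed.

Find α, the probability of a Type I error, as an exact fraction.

Under H₀, S ~ Binomial(10, 2/5), and α = P(S ≥ 8).
Adding the binomial terms for j = 8 through 10 with p = 2/5 yields 120064/9765625.

120064/9765625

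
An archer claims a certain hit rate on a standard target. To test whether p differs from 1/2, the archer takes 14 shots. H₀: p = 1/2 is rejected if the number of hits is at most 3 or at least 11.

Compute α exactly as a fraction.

235/4096

The significance level is the null-hypothesis probability of the rejection region {≤3} ∪ {≥11}.
By symmetry, α = 2·P(S ≤ 3) = 2·(1 + 14 + 91 + 364)/16384 = 940/16384 = 235/4096.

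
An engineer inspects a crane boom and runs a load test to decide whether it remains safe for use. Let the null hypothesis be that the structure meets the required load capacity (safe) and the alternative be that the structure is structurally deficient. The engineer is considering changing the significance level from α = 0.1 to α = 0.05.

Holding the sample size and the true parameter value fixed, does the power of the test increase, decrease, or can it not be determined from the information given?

Tightening α shrinks the rejection region. When Ha holds, fewer sample outcomes clear the stricter threshold, so more fall in the acceptance region.
Since power = 1 − β and β increases, power decreases.

It decreases.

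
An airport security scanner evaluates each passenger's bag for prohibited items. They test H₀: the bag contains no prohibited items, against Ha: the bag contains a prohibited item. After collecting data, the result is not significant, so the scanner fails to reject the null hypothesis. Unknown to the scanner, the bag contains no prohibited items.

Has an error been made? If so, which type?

The test retained a true H₀ — the decision matches the true state.

Neither — the decision is correct.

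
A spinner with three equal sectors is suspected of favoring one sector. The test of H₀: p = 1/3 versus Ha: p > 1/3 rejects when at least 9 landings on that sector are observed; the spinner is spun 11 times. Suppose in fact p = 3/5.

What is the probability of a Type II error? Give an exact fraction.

8604328/9765625

β = P(fail to reject H₀ | Ha true) = P(X ≤ 8 | p = 3/5), X ~ Binomial(11, 3/5).
Summing C(11,j)·(3/5)^j·(2/5)^{11-j} for j = 0..8 gives 8604328/9765625.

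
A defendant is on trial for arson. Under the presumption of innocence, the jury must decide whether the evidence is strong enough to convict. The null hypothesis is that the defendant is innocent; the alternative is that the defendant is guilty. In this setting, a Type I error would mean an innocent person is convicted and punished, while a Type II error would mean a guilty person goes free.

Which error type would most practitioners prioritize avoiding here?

The Type I consequence (an innocent person is convicted and punished) is more severe than the Type II consequence (a guilty person goes free).

Type I error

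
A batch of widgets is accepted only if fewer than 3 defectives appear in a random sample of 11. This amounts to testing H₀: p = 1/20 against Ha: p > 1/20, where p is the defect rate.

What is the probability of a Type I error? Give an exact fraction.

α = P(reject H₀ | H₀ true) = P(S ≥ 3 | p = 1/20), S ~ Binomial(11, 1/20).
Via the complement, α = 1 − Σ_{j=0}^{2} C(11,j)(1/20)^j(19/20)^{11-j} = 4992302221/327680000000.

4992302221/327680000000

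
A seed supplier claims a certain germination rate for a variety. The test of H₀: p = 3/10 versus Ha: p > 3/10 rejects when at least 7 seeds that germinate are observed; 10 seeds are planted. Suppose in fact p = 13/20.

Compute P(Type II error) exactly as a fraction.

β = P(fail to reject H₀ | Ha true) = P(S ≤ 6 | p = 13/20), S ~ Binomial(10, 13/20).
Equivalently, β = 1 − P(S ≥ 7) = 1244602838129/2560000000000.

1244602838129/2560000000000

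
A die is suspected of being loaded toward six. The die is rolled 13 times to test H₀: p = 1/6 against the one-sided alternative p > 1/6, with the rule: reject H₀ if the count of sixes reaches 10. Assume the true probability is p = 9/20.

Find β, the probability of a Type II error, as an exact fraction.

β = P(fail to reject H₀ | Ha true) = P(Y ≤ 9 | p = 9/20), Y ~ Binomial(13, 9/20).
Adding the binomial probabilities P(Y=0)+…+P(Y=9) at p = 9/20 gives 501584974994213/512000000000000.

501584974994213/512000000000000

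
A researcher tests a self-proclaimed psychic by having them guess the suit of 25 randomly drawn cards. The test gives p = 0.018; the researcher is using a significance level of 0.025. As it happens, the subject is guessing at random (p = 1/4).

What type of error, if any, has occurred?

The conventional null hypothesis is that the subject is guessing at random (p = 1/4).
Since p = 0.018 < α = 0.025, H₀ is rejected.
H₀ is true (actually the subject is guessing at random (p = 1/4)).
Rejecting a true H₀ is a Type I error.

Type I error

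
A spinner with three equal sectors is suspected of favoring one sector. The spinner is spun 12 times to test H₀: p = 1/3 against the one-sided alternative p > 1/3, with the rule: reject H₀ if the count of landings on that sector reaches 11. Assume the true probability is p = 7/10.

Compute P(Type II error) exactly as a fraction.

β = P(fail to reject H₀ | Ha true) = P(S ≤ 10 | p = 7/10), S ~ Binomial(12, 7/10).
Adding the binomial probabilities P(S=0)+…+P(S=10) at p = 7/10 gives 914974950051/1000000000000.

914974950051/1000000000000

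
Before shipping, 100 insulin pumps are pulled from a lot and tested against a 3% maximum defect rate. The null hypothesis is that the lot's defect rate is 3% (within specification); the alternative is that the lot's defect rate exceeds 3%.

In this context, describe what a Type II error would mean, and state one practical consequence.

A Type II error would mean concluding that the lot's defect rate is 3% (within specification) (or at least failing to establish that the lot's defect rate exceeds 3%) when in fact the lot's defect rate exceeds 3%. Consequence: customers receive insulin pumps with an unacceptably high defect rate.

A Type II error is failing to reject H₀ when H₀ is false.
Here that means accepting the lot and shipping it when actually the lot's defect rate exceeds 3%.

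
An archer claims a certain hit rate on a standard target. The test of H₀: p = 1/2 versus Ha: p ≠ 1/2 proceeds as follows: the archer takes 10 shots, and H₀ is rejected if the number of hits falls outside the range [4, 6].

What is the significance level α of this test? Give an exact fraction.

11/32

The significance level is the null-hypothesis probability of the rejection region {≤3} ∪ {≥7}.
Each tail has probability (1 + 10 + 45 + 120)/1024; doubling gives α = 352/1024 = 11/32.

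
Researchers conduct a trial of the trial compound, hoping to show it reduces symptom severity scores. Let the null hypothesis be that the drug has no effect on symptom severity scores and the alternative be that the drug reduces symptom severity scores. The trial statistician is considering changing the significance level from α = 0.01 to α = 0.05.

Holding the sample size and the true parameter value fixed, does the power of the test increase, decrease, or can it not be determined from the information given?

With a larger α the critical value moves toward the center, so more of the Ha sampling distribution lies in the rejection region.
Since power = 1 − β and β decreases, power increases.

It increases.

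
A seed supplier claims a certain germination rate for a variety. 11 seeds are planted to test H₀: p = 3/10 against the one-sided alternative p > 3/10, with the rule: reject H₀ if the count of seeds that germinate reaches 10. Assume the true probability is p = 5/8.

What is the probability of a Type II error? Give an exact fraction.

Under the alternative p = 5/8, Y ~ Binomial(11, 5/8); β is the probability the test does not reject, P(Y < 10).
Summing C(11,j)·(5/8)^j·(3/8)^{11-j} for j = 0..9 gives 4109420421/4294967296.

4109420421/4294967296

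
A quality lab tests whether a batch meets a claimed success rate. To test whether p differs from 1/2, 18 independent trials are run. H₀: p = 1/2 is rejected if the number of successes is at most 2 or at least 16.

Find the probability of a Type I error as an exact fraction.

43/32768

The significance level is the null-hypothesis probability of the rejection region {≤2} ∪ {≥16}.
Each tail has probability (1 + 18 + 153)/262144; doubling gives α = 344/262144 = 43/32768.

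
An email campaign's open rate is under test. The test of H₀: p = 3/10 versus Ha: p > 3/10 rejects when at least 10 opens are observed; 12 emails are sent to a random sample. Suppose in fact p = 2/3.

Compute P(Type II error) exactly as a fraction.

435185/531441

A Type II error is failing to reject when Ha holds: with p = 2/3, β = P(X ≤ 9).
Equivalently, β = 1 − P(X ≥ 10) = 435185/531441.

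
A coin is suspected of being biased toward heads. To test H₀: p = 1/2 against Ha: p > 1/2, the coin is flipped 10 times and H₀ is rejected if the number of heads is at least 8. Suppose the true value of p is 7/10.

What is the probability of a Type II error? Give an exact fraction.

771521517/1250000000

β = P(fail to reject H₀ | Ha true) = P(S ≤ 7 | p = 7/10), S ~ Binomial(10, 7/10).
Equivalently, β = 1 − P(S ≥ 8) = 771521517/1250000000.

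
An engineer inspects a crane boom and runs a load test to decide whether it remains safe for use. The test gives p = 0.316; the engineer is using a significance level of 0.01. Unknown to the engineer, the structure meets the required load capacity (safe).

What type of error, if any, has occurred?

No error (correct decision).

The conventional null hypothesis is that the structure meets the required load capacity (safe).
Since p = 0.316 ≥ α = 0.01, H₀ is not rejected.
H₀ is true (actually the structure meets the required load capacity (safe)).
The decision matches the true state — no error.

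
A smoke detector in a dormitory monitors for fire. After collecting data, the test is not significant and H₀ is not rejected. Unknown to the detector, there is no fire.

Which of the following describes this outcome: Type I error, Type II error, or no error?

No error — this is a correct decision.

The conventional null hypothesis here is that there is no fire.
The test retained a true H₀ — the decision matches the true state.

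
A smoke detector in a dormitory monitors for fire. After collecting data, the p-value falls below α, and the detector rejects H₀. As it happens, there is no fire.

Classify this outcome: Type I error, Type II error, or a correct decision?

Type I error

The conventional null hypothesis here is that there is no fire.
H₀ was rejected, but H₀ is actually true.
Rejecting a true null hypothesis is a Type I error (false positive).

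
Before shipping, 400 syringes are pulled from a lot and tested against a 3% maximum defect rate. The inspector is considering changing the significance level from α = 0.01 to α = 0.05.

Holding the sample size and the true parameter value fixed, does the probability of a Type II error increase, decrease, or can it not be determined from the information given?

It decreases.

With a larger α the critical value moves toward the center, so more of the Ha sampling distribution lies in the rejection region.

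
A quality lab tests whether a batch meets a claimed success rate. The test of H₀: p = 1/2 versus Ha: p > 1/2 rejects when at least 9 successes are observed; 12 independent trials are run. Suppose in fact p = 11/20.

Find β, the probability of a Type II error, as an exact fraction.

β = P(fail to reject H₀ | Ha true) = P(S ≤ 8 | p = 11/20), S ~ Binomial(12, 11/20).
Equivalently, β = 1 − P(S ≥ 9) = 709043757719553/819200000000000.

709043757719553/819200000000000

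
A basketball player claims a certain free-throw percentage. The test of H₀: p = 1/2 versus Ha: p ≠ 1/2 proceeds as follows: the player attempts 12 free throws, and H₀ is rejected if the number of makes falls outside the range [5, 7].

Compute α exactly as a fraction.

397/1024

Under H₀, K ~ Binomial(12, 1/2); α is the probability of landing in either tail, P(K ≤ 4) + P(K ≥ 8).
By symmetry, α = 2·P(K ≤ 4) = 2·(1 + 12 + 66 + 220 + 495)/4096 = 1588/4096 = 397/1024.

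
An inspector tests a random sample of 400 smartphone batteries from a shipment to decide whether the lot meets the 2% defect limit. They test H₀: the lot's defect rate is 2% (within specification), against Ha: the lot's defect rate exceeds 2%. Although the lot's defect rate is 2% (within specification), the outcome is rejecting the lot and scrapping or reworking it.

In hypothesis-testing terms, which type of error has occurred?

Type I error

'Rejecting the lot and scrapping or reworking it' corresponds to rejecting H₀.
H₀ was rejected but H₀ is true — a Type I error (false positive).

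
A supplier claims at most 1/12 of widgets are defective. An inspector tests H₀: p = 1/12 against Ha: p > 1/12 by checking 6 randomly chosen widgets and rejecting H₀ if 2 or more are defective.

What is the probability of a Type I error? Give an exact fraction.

248117/2985984

Under H₀, Y ~ Binomial(6, 1/12); the Type I error rate is P(Y ≥ 2).
Via the complement, α = 1 − Σ_{j=0}^{1} C(6,j)(1/12)^j(11/12)^{6-j} = 248117/2985984.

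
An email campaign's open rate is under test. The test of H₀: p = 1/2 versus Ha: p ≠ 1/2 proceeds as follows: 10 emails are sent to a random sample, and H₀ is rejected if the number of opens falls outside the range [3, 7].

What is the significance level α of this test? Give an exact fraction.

7/64

Under H₀, X ~ Binomial(10, 1/2); α is the probability of landing in either tail, P(X ≤ 2) + P(X ≥ 8).
Each tail has probability (1 + 10 + 45)/1024; doubling gives α = 112/1024 = 7/64.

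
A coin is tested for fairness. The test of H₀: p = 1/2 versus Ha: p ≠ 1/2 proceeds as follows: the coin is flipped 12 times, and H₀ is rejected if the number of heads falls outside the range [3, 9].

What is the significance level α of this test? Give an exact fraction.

Under H₀, K ~ Binomial(12, 1/2); α is the probability of landing in either tail, P(K ≤ 2) + P(K ≥ 10).
The two tails are symmetric, so α = 2·(1 + 12 + 66)/2^12 = 158/4096 = 79/2048.

79/2048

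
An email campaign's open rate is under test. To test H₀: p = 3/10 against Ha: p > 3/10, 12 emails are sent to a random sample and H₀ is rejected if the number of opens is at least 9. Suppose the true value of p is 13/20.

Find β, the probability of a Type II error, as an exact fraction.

535222111290433/819200000000000

β = P(fail to reject H₀ | Ha true) = P(S ≤ 8 | p = 13/20), S ~ Binomial(12, 13/20).
Adding the binomial probabilities P(S=0)+…+P(S=8) at p = 13/20 gives 535222111290433/819200000000000.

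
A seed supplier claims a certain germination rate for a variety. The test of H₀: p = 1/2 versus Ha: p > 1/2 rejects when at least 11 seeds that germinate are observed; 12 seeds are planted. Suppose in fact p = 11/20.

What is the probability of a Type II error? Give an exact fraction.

4062047911197291/4096000000000000

Under the alternative p = 11/20, X ~ Binomial(12, 11/20); β is the probability the test does not reject, P(X < 11).
Summing C(12,j)·(11/20)^j·(9/20)^{12-j} for j = 0..10 gives 4062047911197291/4096000000000000.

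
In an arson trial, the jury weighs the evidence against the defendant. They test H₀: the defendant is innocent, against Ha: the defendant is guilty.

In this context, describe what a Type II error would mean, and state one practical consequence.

A Type II error is failing to reject H₀ when H₀ is false.
Here that means acquitting the defendant when actually the defendant is guilty.

A Type II error would mean concluding that the defendant is innocent (or at least failing to establish that the defendant is guilty) when in fact the defendant is guilty. Consequence: a guilty person goes free.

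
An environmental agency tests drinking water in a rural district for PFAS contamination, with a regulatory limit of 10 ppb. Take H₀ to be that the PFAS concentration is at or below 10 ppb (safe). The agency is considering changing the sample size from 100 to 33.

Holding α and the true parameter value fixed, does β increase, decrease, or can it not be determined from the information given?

It increases.

With less data the test statistic is noisier; under Ha, more outcomes land inside the acceptance region.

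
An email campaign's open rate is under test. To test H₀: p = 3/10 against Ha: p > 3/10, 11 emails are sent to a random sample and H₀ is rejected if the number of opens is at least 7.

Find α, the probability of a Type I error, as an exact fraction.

216191511/10000000000

Under H₀, Y ~ Binomial(11, 3/10), and α = P(Y ≥ 7).
Summing C(11,j)(3/10)^j(7/10)^{11−j} for j = 7,…,11 gives 216191511/10000000000.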